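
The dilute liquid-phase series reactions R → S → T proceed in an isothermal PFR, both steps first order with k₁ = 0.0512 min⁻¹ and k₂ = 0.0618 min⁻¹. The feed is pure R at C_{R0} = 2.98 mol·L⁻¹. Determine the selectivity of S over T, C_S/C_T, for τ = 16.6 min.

1.39

Solving the coupled first-order balances gives C_S(τ) = [k₁/(k₂−k₁)]·C_{R0}·(e^(−k₁τ) − e^(−k₂τ)).
e^(−k₁τ) = e^(−0.0512×16.6) = e^(−0.8499) = 0.4274; e^(−k₂τ) = e^(−1.026) = 0.3585.
C_S = 0.0512×2.98/(0.0618−0.0512) × (0.4274−0.3585) = 14.39×0.06897 = 0.9927 mol·L⁻¹.
C_R = C_{R0}e^(−k₁τ) = 1.274 mol·L⁻¹, so C_T = C_{R0}−C_R−C_S = 0.7135 mol·L⁻¹; C_S/C_T = 1.39.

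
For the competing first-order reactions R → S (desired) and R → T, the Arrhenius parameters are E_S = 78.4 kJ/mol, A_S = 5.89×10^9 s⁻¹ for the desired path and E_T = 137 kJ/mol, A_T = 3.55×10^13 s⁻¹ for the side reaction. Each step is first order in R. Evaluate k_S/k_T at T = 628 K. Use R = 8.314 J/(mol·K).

12.4

Since both paths have the same order in R, the concentration cancels and S_{S/T} = k_S/k_T = (A_S/A_T)·exp[(E_T−E_S)/(RT)].
(E_T−E_S)/(RT) = (137−78.4)×10³/(8.314×628) = 58600/5221 = 11.22.
k_S/k_T = (5.89×10^9/3.55×10^13)·exp(11.22) = 1.659×10^-4 × 74869 = 12.4.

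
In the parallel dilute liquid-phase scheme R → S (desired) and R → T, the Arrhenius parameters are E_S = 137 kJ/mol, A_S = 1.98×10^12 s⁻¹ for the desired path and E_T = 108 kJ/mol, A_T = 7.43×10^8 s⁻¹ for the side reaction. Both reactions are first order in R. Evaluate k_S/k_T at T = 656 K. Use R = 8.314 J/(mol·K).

k_S/k_T = (A_S/A_T)·exp[−(E_S−E_T)/(RT)] = (A_S/A_T)·exp[(E_T−E_S)/(RT)].
(E_T−E_S)/(RT) = (108−137)×10³/(8.314×656) = -29000/5454 = -5.317.
k_S/k_T = (1.98×10^12/7.43×10^8)·exp(-5.317) = 2665 × 0.004906 = 13.1.

13.1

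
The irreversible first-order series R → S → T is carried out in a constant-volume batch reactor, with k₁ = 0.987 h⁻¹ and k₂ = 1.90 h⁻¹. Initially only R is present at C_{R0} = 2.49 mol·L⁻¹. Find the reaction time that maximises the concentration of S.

For first-order series the maximum of C_S occurs at t_opt = ln(k₂/k₁)/(k₂−k₁).
= ln(1.90/0.987)/(1.90−0.987) = ln(1.925)/0.9130 = 0.6549/0.9130 = 0.717 h.

0.717 h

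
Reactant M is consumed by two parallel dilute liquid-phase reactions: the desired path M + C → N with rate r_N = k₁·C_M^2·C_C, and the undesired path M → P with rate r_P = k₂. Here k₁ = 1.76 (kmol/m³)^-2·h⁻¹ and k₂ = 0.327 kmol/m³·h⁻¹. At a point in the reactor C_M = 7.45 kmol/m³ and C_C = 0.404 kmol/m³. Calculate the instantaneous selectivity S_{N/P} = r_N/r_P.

121

S_{N/P} = r_N/r_P = (k₁·C_M^2·C_C)/(k₂) = (k₁/k₂)·C_M^2·C_C.
= (1.76×7.450^2×0.4040) / (0.327) = 39.46/0.3270 = 121.
Since the desired path is higher order in M, keeping C_M high (PFR or concentrated feed) favours N.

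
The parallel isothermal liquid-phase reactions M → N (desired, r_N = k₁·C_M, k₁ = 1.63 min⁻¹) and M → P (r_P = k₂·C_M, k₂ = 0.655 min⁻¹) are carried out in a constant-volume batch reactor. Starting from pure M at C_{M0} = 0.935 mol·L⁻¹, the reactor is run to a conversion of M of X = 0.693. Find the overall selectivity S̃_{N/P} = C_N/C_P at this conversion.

2.49

C_M = C_{M0}(1−X) = 0.2870 mol·L⁻¹.
Both paths are first order in M, so the instantaneous fraction to N is constant: dC_N/d(−C_M) = k₁/(k₁+k₂) = 0.7133.
C_N = 0.7133·(C_{M0}−C_M) = 0.7133×0.6480 = 0.462 mol·L⁻¹.
C_P = (C_{M0}−C_M)−C_N = 0.1857 mol·L⁻¹; S̃_{N/P} = 0.4622/0.1857 = 2.49.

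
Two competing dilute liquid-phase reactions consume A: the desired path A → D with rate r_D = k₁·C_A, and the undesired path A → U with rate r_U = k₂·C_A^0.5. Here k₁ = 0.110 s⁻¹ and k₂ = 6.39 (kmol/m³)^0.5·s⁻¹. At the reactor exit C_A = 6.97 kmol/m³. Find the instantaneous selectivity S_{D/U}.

S_{D/U} = r_D/r_U = (k₁·C_A)/(k₂·C_A^0.5) = (k₁/k₂)·C_A^0.5.
= (0.110×6.970) / (6.39×6.970^0.5) = 0.7667/16.87 = 0.0454.

0.0454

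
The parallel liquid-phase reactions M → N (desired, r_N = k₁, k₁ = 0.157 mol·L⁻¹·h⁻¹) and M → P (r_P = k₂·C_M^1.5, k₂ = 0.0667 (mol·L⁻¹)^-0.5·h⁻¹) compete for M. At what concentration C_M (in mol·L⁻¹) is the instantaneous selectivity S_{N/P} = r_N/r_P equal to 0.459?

S_{N/P} = (k₁/k₂)·C_M^-1.5 ⇒ C_M = (S·k₂/k₁)^(1/(-1.5)).
= (0.459×0.0667/0.157)^(-0.6667) = (0.1950)^(-0.6667) = 2.97 mol·L⁻¹.

2.97 mol·L⁻¹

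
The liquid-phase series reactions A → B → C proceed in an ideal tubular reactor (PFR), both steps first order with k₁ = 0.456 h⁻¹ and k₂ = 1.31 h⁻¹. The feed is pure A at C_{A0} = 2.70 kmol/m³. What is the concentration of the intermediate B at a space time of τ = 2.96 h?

The intermediate concentration in a first-order A→B→C sequence is C_B = k₁C_{A0}(e^(−k₁τ) − e^(−k₂τ))/(k₂−k₁).
e^(−k₁τ) = e^(−0.456×2.96) = e^(−1.350) = 0.2593; e^(−k₂τ) = e^(−3.878) = 0.02070.
C_B = 0.456×2.70/(1.31−0.456) × (0.2593−0.02070) = 1.442×0.2386 = 0.3440 kmol/m³.

0.344 kmol/m³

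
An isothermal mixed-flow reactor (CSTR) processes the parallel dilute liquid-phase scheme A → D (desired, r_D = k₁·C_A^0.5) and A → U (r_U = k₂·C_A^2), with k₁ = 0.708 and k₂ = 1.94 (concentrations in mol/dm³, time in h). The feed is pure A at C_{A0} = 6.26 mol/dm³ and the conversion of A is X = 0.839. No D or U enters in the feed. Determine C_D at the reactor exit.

Exit C_A = C_{A0}(1−X) = 6.26×0.161 = 1.008 mol/dm³.
In a CSTR the entire volume is at exit conditions, so r_D = 0.708×1.008^0.5 = 0.7108 and r_U = 1.94×1.008^2 = 1.971.
Fraction of consumed A going to D: r_D/(r_D+r_U) = 0.2651.
C_D = 0.2651·C_{A0}·X = 0.2651×6.26×0.839 = 1.39 mol/dm³.

1.39 mol/dm³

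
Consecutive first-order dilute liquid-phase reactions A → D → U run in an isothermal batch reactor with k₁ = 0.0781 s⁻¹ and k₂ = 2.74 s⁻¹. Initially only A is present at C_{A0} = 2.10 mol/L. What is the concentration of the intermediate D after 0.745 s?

0.0501 mol/L

The intermediate concentration in a first-order A→B→C sequence is C_D = k₁C_{A0}(e^(−k₁t) − e^(−k₂t))/(k₂−k₁).
e^(−k₁t) = e^(−0.0781×0.745) = e^(−0.05818) = 0.9435; e^(−k₂t) = e^(−2.041) = 0.1299.
C_D = 0.0781×2.10/(2.74−0.0781) × (0.9435−0.1299) = 0.06161×0.8136 = 0.05013 mol/L.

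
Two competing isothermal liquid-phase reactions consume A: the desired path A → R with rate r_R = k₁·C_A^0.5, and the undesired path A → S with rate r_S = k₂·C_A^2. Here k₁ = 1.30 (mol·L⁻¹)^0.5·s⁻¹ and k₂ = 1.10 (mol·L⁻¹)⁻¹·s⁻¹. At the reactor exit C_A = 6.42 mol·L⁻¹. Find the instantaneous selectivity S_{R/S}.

0.0727

S_{R/S} = r_R/r_S = (k₁·C_A^0.5)/(k₂·C_A^2) = (k₁/k₂)·C_A^-1.5.
= (1.30×6.420^0.5) / (1.10×6.420^2) = 3.294/45.34 = 0.0727.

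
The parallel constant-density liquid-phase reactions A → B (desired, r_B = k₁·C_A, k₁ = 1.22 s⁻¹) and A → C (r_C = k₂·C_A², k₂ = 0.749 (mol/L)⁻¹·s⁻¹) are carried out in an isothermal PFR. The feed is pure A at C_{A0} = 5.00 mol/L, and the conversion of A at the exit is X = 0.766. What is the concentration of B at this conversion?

1.40 mol/L

C_A = C_{A0}(1−X) = 1.170 mol/L.
Along a PFR/batch, dC_B/dC_A = −r_B/(r_B+r_C) = −k₁/(k₁+k₂·C_A).
Integrating from C_{A0} to C_A: C_B = (1.22/0.749)·ln[(1.22+0.749·5.00)/(1.22+0.749·1.17)] = 1.629·ln(4.965/2.096) = 1.404 mol/L.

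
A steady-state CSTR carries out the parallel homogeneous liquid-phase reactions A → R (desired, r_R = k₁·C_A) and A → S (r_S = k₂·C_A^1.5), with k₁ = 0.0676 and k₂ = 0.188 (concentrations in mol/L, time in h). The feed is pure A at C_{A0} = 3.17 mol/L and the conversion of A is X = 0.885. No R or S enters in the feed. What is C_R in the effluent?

1.05 mol/L

Exit C_A = C_{A0}(1−X) = 3.17×0.115 = 0.3645 mol/L.
In a CSTR the entire volume is at exit conditions, so r_R = 0.0676×0.3645 = 0.02464 and r_S = 0.188×0.3645^1.5 = 0.04138.
Fraction of consumed A going to R: r_R/(r_R+r_S) = 0.3733.
C_R = 0.3733·C_{A0}·X = 0.3733×3.17×0.885 = 1.05 mol/L.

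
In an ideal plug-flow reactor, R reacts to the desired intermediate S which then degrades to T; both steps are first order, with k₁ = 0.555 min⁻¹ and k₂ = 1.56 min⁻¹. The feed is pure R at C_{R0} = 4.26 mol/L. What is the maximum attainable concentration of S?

Evaluating C_S at τ_opt = ln(k₂/k₁)/(k₂−k₁) gives C_{S,max}/C_{R0} = (k₁/k₂)^[k₂/(k₂−k₁)].
= (0.555/1.56)^(1.56/(1.56−0.555)) = (0.3558)^(1.552) = 0.2011.
C_{S,max} = 0.2011×4.26 = 0.856 mol/L.

0.856 mol/L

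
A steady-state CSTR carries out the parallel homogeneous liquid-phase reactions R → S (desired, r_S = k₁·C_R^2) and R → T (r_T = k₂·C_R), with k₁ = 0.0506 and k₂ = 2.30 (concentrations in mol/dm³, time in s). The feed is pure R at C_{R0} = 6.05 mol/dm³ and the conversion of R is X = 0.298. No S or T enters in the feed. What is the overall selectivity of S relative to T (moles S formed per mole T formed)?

Exit C_R = C_{R0}(1−X) = 6.05×0.702 = 4.247 mol/dm³.
Rates in a CSTR are evaluated at the outlet concentration: r_S = 0.0506×4.247^2 = 0.9127, r_T = 2.30×4.247 = 9.768.
Overall selectivity = C_S/C_T = r_Sτ/(r_Tτ) = r_S/r_T = 0.0934.

0.0934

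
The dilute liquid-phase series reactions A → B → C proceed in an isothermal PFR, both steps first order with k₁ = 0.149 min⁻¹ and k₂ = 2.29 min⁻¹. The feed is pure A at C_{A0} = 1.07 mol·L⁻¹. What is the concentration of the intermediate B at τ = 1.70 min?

For first-order series with pure A initially, C_B(τ) = k₁C_{A0}/(k₂−k₁)·(e^(−k₁τ) − e^(−k₂τ)).
e^(−k₁τ) = e^(−0.149×1.70) = e^(−0.2533) = 0.7762; e^(−k₂τ) = e^(−3.893) = 0.02038.
C_B = 0.149×1.07/(2.29−0.149) × (0.7762−0.02038) = 0.07447×0.7559 = 0.05628 mol·L⁻¹.

0.0563 mol·L⁻¹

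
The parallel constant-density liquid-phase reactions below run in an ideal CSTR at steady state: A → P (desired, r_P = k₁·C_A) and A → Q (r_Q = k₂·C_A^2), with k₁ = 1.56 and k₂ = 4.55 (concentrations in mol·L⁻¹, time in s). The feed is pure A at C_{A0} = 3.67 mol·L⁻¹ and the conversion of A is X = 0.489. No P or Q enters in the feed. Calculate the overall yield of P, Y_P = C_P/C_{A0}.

Exit C_A = C_{A0}(1−X) = 3.67×0.511 = 1.875 mol·L⁻¹.
A CSTR operates uniformly at the exit composition, giving r_P = 2.926 and r_Q = 16.00 (each k·C_A^n at C_A = 1.875).
Fraction of consumed A going to P: r_P/(r_P+r_Q) = 0.1546.
C_P = 0.1546·C_{A0}·X = 0.1546×3.67×0.489 = 0.277 mol·L⁻¹; Y_P = C_P/C_{A0} = 0.0756.

0.0756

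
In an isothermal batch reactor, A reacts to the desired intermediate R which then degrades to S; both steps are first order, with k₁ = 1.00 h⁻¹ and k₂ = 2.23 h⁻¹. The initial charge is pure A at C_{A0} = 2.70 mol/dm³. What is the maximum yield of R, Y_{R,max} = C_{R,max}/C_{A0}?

0.234

Evaluating C_R at t_opt = ln(k₂/k₁)/(k₂−k₁) gives C_{R,max}/C_{A0} = (k₁/k₂)^[k₂/(k₂−k₁)].
= (1.00/2.23)^(2.23/(2.23−1.00)) = (0.4484)^(1.813) = 0.2336.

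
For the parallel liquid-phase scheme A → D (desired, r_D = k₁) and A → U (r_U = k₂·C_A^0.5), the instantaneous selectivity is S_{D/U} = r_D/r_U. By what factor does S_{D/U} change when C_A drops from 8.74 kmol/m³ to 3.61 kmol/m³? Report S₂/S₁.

1.56

S_{D/U} = (k₁/k₂)·C_A^-0.5, so S₂/S₁ = (C_{A,2}/C_{A,1})^-0.5.
= (3.61/8.74)^(-0.5) = (0.4130)^(-0.5) = 1.56.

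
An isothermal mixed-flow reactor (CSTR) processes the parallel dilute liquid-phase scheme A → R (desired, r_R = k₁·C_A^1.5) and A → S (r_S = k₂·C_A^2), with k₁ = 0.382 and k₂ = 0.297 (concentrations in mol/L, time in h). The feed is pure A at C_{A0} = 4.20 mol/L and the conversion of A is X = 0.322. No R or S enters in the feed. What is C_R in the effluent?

0.585 mol/L

Exit C_A = C_{A0}(1−X) = 4.20×0.678 = 2.848 mol/L.
In a CSTR the entire volume is at exit conditions, so r_R = 0.382×2.848^1.5 = 1.836 and r_S = 0.297×2.848^2 = 2.408.
Fraction of consumed A going to R: r_R/(r_R+r_S) = 0.4325.
C_R = 0.4325·C_{A0}·X = 0.4325×4.20×0.322 = 0.585 mol/L.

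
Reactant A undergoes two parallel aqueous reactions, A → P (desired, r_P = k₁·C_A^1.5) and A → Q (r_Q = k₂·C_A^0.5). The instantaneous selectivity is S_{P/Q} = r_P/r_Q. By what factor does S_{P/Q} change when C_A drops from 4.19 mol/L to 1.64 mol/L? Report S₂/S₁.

S_{P/Q} = (k₁/k₂)·C_A, so S₂/S₁ = (C_{A,2}/C_{A,1}).
= 1.64/4.19 = 0.391.
Selectivity toward P falls as C_A falls — high-concentration operation is favoured.

0.391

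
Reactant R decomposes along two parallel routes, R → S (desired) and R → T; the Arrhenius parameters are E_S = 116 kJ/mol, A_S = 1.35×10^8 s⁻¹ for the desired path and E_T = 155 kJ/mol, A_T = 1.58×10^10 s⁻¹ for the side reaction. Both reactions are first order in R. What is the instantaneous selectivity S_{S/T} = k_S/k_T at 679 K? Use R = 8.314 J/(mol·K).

8.55

Since both paths have the same order in R, the concentration cancels and S_{S/T} = k_S/k_T = (A_S/A_T)·exp[(E_T−E_S)/(RT)].
(E_T−E_S)/(RT) = (155−116)×10³/(8.314×679) = 39000/5645 = 6.909.
k_S/k_T = (1.35×10^8/1.58×10^10)·exp(6.909) = 0.008544 × 1001 = 8.55.
Since E_S < E_T, lowering the temperature improves selectivity toward S.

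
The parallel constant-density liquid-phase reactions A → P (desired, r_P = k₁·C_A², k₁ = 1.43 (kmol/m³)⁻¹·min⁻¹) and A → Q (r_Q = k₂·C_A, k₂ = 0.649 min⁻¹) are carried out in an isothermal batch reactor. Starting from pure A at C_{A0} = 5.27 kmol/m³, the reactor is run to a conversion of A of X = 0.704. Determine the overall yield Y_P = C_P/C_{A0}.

0.614

C_A = C_{A0}(1−X) = 1.560 kmol/m³.
Along a PFR/batch, dC_Q/dC_A = −r_Q/(r_P+r_Q) = −k₂/(k₂+k₁·C_A).
Integrating from C_{A0} to C_A: C_Q = (0.649/1.43)·ln[(0.649+1.43·5.27)/(0.649+1.43·1.56)] = 0.4538·ln(8.185/2.880) = 0.4741 kmol/m³.
Then C_P = (C_{A0}−C_A) − C_Q = 3.710 − 0.4741 = 3.236 kmol/m³.
Y_P = C_P/C_{A0} = 3.236/5.27 = 0.614.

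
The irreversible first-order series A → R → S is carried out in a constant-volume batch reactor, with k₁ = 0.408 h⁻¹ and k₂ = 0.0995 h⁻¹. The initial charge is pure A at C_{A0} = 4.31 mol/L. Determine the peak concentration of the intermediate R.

2.73 mol/L

Evaluating C_R at t_opt = ln(k₂/k₁)/(k₂−k₁) gives C_{R,max}/C_{A0} = (k₁/k₂)^[k₂/(k₂−k₁)].
= (0.408/0.0995)^(0.0995/(0.0995−0.408)) = (4.101)^(-0.3225) = 0.6344.
C_{R,max} = 0.6344×4.31 = 2.73 mol/L.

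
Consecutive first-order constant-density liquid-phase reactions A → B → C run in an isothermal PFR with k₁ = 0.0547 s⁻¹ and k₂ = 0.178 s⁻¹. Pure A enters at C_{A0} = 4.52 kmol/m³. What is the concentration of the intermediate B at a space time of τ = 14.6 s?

For first-order series with pure A initially, C_B(τ) = k₁C_{A0}/(k₂−k₁)·(e^(−k₁τ) − e^(−k₂τ)).
e^(−k₁τ) = e^(−0.0547×14.6) = e^(−0.7986) = 0.4499; e^(−k₂τ) = e^(−2.599) = 0.07436.
C_B = 0.0547×4.52/(0.178−0.0547) × (0.4499−0.07436) = 2.005×0.3756 = 0.7531 kmol/m³.

0.753 kmol/m³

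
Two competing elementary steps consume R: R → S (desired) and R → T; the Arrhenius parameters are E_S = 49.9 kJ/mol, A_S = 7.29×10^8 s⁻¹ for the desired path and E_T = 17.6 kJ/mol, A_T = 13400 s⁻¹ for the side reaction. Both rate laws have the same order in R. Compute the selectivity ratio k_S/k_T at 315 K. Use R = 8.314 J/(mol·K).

Since both paths have the same order in R, the concentration cancels and S_{S/T} = k_S/k_T = (A_S/A_T)·exp[(E_T−E_S)/(RT)].
(E_T−E_S)/(RT) = (17.6−49.9)×10³/(8.314×315) = -32300/2619 = -12.33.
k_S/k_T = (7.29×10^8/13400)·exp(-12.33) = 54403 × 4.402×10^-6 = 0.240.
Since E_S > E_T, raising the temperature improves selectivity toward S.

0.240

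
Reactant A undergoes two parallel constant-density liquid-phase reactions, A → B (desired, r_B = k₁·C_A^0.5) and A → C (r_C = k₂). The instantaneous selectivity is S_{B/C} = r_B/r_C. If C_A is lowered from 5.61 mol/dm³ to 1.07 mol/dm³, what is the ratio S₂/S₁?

S_{B/C} = (k₁/k₂)·C_A^0.5, so S₂/S₁ = (C_{A,2}/C_{A,1})^0.5.
= (1.07/5.61)^0.5 = (0.1907)^0.5 = 0.437.
Selectivity toward B falls as C_A falls — high-concentration operation is favoured.

0.437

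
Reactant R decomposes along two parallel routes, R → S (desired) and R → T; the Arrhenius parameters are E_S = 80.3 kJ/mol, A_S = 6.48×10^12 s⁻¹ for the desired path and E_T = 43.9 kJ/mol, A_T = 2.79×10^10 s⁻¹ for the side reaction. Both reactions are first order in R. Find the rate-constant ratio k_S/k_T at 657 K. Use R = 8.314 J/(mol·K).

0.296

Since both paths have the same order in R, the concentration cancels and S_{S/T} = k_S/k_T = (A_S/A_T)·exp[(E_T−E_S)/(RT)].
(E_T−E_S)/(RT) = (43.9−80.3)×10³/(8.314×657) = -36400/5462 = -6.664.
k_S/k_T = (6.48×10^12/2.79×10^10)·exp(-6.664) = 232.3 × 0.001276 = 0.296.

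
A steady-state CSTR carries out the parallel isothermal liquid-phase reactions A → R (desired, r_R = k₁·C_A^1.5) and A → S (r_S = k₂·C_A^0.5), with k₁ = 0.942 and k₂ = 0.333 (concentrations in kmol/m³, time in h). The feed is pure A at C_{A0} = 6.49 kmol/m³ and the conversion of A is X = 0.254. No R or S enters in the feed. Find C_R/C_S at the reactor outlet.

13.7

Exit C_A = C_{A0}(1−X) = 6.49×0.746 = 4.842 kmol/m³.
In a CSTR the entire volume is at exit conditions, so r_R = 0.942×4.842^1.5 = 10.04 and r_S = 0.333×4.842^0.5 = 0.7327.
Overall selectivity = C_R/C_S = r_Rτ/(r_Sτ) = r_R/r_S = 13.7.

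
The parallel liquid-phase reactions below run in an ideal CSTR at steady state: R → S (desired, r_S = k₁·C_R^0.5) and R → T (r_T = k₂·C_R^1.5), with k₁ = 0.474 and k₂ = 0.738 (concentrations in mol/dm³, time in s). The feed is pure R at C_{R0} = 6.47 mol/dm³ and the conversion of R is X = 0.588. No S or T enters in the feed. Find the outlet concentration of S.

Exit C_R = C_{R0}(1−X) = 6.47×0.412 = 2.666 mol/dm³.
A CSTR operates uniformly at the exit composition, giving r_S = 0.7739 and r_T = 3.212 (each k·C_R^n at C_R = 2.666).
Fraction of consumed R going to S: r_S/(r_S+r_T) = 0.1942.
C_S = 0.1942·C_{R0}·X = 0.1942×6.47×0.588 = 0.739 mol/dm³.

0.739 mol/dm³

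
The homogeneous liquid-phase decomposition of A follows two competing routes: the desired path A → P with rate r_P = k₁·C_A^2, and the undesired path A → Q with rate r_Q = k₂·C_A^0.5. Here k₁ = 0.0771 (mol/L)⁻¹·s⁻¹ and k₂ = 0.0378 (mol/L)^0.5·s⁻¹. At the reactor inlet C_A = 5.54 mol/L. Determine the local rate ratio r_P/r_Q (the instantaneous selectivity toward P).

26.6

S_{P/Q} = r_P/r_Q = (k₁·C_A^2)/(k₂·C_A^0.5) = (k₁/k₂)·C_A^1.5.
= (0.0771×5.540^2) / (0.0378×5.540^0.5) = 2.366/0.08897 = 26.6.
Since the desired path is higher order in A, keeping C_A high (PFR or concentrated feed) favours P.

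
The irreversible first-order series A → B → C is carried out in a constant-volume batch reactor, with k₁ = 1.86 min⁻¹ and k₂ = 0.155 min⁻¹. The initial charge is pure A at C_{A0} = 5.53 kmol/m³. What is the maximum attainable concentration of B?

Evaluating C_B at t_opt = ln(k₂/k₁)/(k₂−k₁) gives C_{B,max}/C_{A0} = (k₁/k₂)^[k₂/(k₂−k₁)].
= (1.86/0.155)^(0.155/(0.155−1.86)) = (12.00)^(-0.09091) = 0.7978.
C_{B,max} = 0.7978×5.53 = 4.41 kmol/m³.

4.41 kmol/m³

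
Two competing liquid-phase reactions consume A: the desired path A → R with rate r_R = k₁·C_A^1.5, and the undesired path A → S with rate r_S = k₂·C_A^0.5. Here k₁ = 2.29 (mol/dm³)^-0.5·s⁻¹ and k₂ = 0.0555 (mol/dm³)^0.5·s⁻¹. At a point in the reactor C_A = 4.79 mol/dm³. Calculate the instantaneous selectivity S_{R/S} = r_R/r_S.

S_{R/S} = r_R/r_S = (k₁·C_A^1.5)/(k₂·C_A^0.5) = (k₁/k₂)·C_A.
= (2.29×4.790^1.5) / (0.0555×4.790^0.5) = 24.01/0.1215 = 198.
Since the desired path is higher order in A, keeping C_A high (PFR or concentrated feed) favours R.

198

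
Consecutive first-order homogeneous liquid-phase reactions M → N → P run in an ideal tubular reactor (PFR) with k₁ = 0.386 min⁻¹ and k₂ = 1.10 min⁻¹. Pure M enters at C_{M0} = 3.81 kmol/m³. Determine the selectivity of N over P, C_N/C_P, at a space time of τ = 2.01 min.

Solving the coupled first-order balances gives C_N(τ) = [k₁/(k₂−k₁)]·C_{M0}·(e^(−k₁τ) − e^(−k₂τ)).
e^(−k₁τ) = e^(−0.386×2.01) = e^(−0.7759) = 0.4603; e^(−k₂τ) = e^(−2.211) = 0.1096.
C_N = 0.386×3.81/(1.10−0.386) × (0.4603−0.1096) = 2.060×0.3507 = 0.7224 kmol/m³.
C_M = C_{M0}e^(−k₁τ) = 1.754 kmol/m³, so C_P = C_{M0}−C_M−C_N = 1.334 kmol/m³; C_N/C_P = 0.542.

0.542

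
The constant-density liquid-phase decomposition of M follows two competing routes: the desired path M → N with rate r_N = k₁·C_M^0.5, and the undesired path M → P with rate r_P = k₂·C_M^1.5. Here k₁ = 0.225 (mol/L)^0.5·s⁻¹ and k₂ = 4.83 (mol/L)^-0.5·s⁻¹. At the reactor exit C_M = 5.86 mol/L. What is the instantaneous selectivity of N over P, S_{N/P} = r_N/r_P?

0.00795

S_{N/P} = r_N/r_P = (k₁·C_M^0.5)/(k₂·C_M^1.5) = (k₁/k₂)·C_M⁻¹.
= (0.225×5.860^0.5) / (4.83×5.860^1.5) = 0.5447/68.52 = 0.00795.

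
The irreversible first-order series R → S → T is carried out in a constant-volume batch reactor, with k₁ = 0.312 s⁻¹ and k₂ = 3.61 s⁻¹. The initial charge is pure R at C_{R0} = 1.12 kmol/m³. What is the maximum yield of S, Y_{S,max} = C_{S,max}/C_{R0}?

Evaluating C_S at t_opt = ln(k₂/k₁)/(k₂−k₁) gives C_{S,max}/C_{R0} = (k₁/k₂)^[k₂/(k₂−k₁)].
= (0.312/3.61)^(3.61/(3.61−0.312)) = (0.08643)^(1.095) = 0.06856.

0.0686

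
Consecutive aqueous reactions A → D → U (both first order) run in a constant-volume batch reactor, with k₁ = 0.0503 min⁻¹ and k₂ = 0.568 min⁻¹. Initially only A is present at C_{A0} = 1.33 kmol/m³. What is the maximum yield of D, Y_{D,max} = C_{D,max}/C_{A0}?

Evaluating C_D at t_opt = ln(k₂/k₁)/(k₂−k₁) gives C_{D,max}/C_{A0} = (k₁/k₂)^[k₂/(k₂−k₁)].
= (0.0503/0.568)^(0.568/(0.568−0.0503)) = (0.08856)^(1.097) = 0.06997.

0.0700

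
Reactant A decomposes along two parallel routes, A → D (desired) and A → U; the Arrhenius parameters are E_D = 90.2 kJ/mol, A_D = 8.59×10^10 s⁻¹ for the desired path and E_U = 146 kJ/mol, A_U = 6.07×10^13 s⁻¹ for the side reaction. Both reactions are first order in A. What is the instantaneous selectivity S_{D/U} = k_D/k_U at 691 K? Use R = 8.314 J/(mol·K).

With equal orders, S_{D/U} = k_D/k_U = (A_D/A_U)·exp[(E_U−E_D)/(RT)].
(E_U−E_D)/(RT) = (146−90.2)×10³/(8.314×691) = 55800/5745 = 9.713.
k_D/k_U = (8.59×10^10/6.07×10^13)·exp(9.713) = 0.001415 × 16528 = 23.4.
Since E_D < E_U, lowering the temperature improves selectivity toward D.

23.4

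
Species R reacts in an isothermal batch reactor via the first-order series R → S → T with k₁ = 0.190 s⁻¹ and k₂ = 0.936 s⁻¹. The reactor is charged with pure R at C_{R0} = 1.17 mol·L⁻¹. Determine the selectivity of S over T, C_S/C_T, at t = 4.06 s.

Solving the coupled first-order balances gives C_S(t) = [k₁/(k₂−k₁)]·C_{R0}·(e^(−k₁t) − e^(−k₂t)).
e^(−k₁t) = e^(−0.190×4.06) = e^(−0.7714) = 0.4624; e^(−k₂t) = e^(−3.800) = 0.02237.
C_S = 0.190×1.17/(0.936−0.190) × (0.4624−0.02237) = 0.2980×0.4400 = 0.1311 mol·L⁻¹.
C_R = C_{R0}e^(−k₁t) = 0.5410 mol·L⁻¹, so C_T = C_{R0}−C_R−C_S = 0.4979 mol·L⁻¹; C_S/C_T = 0.263.

0.263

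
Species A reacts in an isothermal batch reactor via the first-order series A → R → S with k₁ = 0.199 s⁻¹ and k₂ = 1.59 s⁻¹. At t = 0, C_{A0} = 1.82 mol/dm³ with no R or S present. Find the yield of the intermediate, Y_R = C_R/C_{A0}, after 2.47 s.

For first-order series with pure A initially, C_R(t) = k₁C_{A0}/(k₂−k₁)·(e^(−k₁t) − e^(−k₂t)).
e^(−k₁t) = e^(−0.199×2.47) = e^(−0.4915) = 0.6117; e^(−k₂t) = e^(−3.927) = 0.01970.
C_R = 0.199×1.82/(1.59−0.199) × (0.6117−0.01970) = 0.2604×0.5920 = 0.1541 mol/dm³.
Y_R = C_R/C_{A0} = 0.1541/1.82 = 0.0847.

0.0847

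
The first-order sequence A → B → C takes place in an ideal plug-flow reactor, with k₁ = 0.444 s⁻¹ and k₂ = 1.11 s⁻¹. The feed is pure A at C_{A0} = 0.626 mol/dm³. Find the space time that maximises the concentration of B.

1.38 s

Setting dC_B/dτ = 0 gives τ_opt = ln(k₂/k₁)/(k₂−k₁).
= ln(1.11/0.444)/(1.11−0.444) = ln(2.500)/0.6660 = 0.9163/0.6660 = 1.38 s.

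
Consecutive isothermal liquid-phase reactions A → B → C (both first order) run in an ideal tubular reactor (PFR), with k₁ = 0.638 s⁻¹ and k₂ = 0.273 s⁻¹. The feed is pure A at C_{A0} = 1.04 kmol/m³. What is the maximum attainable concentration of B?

For a first-order series the maximum intermediate yield is C_{B,max}/C_{A0} = (k₁/k₂)^[k₂/(k₂−k₁)].
= (0.638/0.273)^(0.273/(0.273−0.638)) = (2.337)^(-0.7479) = 0.5300.
C_{B,max} = 0.5300×1.04 = 0.551 kmol/m³.

0.551 kmol/m³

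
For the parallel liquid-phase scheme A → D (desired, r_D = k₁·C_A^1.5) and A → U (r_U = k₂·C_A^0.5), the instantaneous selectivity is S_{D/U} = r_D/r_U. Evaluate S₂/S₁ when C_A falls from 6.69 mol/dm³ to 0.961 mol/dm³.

0.144

S_{D/U} = (k₁/k₂)·C_A, so S₂/S₁ = (C_{A,2}/C_{A,1}).
= 0.961/6.69 = 0.144.
Selectivity toward D falls as C_A falls — high-concentration operation is favoured.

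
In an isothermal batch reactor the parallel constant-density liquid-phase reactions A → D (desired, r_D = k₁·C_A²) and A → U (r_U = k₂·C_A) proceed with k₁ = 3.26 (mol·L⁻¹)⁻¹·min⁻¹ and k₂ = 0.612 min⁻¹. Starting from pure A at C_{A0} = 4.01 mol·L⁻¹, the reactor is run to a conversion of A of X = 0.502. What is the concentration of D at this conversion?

1.89 mol·L⁻¹

C_A = C_{A0}(1−X) = 1.997 mol·L⁻¹.
Along a PFR/batch, dC_U/dC_A = −r_U/(r_D+r_U) = −k₂/(k₂+k₁·C_A).
Integrating from C_{A0} to C_A: C_U = (0.612/3.26)·ln[(0.612+3.26·4.01)/(0.612+3.26·2.00)] = 0.1877·ln(13.68/7.122) = 0.1226 mol·L⁻¹.
Then C_D = (C_{A0}−C_A) − C_U = 2.013 − 0.1226 = 1.890 mol·L⁻¹.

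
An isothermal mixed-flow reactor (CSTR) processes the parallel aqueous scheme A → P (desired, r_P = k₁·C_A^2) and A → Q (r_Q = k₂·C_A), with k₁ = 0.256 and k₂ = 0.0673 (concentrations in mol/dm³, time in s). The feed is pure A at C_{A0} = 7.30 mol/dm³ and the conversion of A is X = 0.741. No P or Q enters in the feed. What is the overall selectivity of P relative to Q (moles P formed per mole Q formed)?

Exit C_A = C_{A0}(1−X) = 7.30×0.259 = 1.891 mol/dm³.
In a CSTR the entire volume is at exit conditions, so r_P = 0.256×1.891^2 = 0.9151 and r_Q = 0.0673×1.891 = 0.1272.
Overall selectivity = C_P/C_Q = r_Pτ/(r_Qτ) = r_P/r_Q = 7.19.

7.19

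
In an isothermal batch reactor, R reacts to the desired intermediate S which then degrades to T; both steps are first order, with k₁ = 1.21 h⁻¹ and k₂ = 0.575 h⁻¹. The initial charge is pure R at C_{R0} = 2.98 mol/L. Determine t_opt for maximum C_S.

1.17 h

Setting dC_S/dt = 0 gives t_opt = ln(k₂/k₁)/(k₂−k₁).
= ln(0.575/1.21)/(0.575−1.21) = ln(0.4752)/-0.6350 = -0.7440/-0.6350 = 1.17 h.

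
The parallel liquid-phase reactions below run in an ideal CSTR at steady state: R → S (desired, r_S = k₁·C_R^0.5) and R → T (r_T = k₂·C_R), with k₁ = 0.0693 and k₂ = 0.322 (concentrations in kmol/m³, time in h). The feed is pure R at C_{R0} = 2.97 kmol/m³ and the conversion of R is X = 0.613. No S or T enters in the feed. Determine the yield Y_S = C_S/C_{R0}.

0.102

Exit C_R = C_{R0}(1−X) = 2.97×0.387 = 1.149 kmol/m³.
Rates in a CSTR are evaluated at the outlet concentration: r_S = 0.0693×1.149^0.5 = 0.07430, r_T = 0.322×1.149 = 0.3701.
Fraction of consumed R going to S: r_S/(r_S+r_T) = 0.1672.
C_S = 0.1672·C_{R0}·X = 0.1672×2.97×0.613 = 0.304 kmol/m³; Y_S = C_S/C_{R0} = 0.102.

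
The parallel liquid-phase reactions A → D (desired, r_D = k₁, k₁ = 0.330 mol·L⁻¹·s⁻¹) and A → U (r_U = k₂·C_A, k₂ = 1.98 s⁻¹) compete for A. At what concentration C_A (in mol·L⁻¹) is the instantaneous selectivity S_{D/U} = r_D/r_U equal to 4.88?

0.0342 mol·L⁻¹

S_{D/U} = (k₁/k₂)·C_A⁻¹ ⇒ C_A = (S·k₂/k₁)^(-1).
= (4.88×1.98/0.330)^(-1) = (29.28)^(-1) = 0.0342 mol·L⁻¹.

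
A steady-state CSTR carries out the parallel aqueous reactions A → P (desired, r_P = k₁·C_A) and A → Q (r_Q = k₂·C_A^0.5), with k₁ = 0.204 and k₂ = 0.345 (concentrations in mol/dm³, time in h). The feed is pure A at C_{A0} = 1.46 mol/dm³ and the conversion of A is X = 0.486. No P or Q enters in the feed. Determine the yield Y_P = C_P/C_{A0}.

0.165

Exit C_A = C_{A0}(1−X) = 1.46×0.514 = 0.7504 mol/dm³.
In a CSTR the entire volume is at exit conditions, so r_P = 0.204×0.7504 = 0.1531 and r_Q = 0.345×0.7504^0.5 = 0.2989.
Fraction of consumed A going to P: r_P/(r_P+r_Q) = 0.3387.
C_P = 0.3387·C_{A0}·X = 0.3387×1.46×0.486 = 0.240 mol/dm³; Y_P = C_P/C_{A0} = 0.165.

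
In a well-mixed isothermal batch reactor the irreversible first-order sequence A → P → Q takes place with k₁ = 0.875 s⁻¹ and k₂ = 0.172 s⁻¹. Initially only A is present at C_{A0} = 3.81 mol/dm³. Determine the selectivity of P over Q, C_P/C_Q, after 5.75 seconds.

The intermediate concentration in a first-order A→B→C sequence is C_P = k₁C_{A0}(e^(−k₁t) − e^(−k₂t))/(k₂−k₁).
e^(−k₁t) = e^(−0.875×5.75) = e^(−5.031) = 0.006531; e^(−k₂t) = e^(−0.9890) = 0.3719.
C_P = 0.875×3.81/(0.172−0.875) × (0.006531−0.3719) = (-4.742)×(-0.3654) = 1.733 mol/dm³.
C_A = C_{A0}e^(−k₁t) = 0.02488 mol/dm³, so C_Q = C_{A0}−C_A−C_P = 2.052 mol/dm³; C_P/C_Q = 0.844.

0.844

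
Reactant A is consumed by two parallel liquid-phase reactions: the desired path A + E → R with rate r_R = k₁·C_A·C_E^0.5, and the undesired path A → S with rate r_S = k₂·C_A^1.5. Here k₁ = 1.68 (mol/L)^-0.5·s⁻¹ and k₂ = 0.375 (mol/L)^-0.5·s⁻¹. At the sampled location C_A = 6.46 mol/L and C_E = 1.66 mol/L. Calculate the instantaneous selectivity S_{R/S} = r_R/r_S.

2.27

S_{R/S} = r_R/r_S = (k₁·C_A·C_E^0.5)/(k₂·C_A^1.5) = (k₁/k₂)·C_A^-0.5·C_E^0.5.
= (1.68×6.460×1.660^0.5) / (0.375×6.460^1.5) = 13.98/6.157 = 2.27.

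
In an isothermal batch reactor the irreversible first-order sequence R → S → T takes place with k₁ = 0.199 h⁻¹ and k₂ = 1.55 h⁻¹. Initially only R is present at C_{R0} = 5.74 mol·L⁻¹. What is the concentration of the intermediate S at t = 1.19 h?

0.534 mol·L⁻¹

Solving the coupled first-order balances gives C_S(t) = [k₁/(k₂−k₁)]·C_{R0}·(e^(−k₁t) − e^(−k₂t)).
e^(−k₁t) = e^(−0.199×1.19) = e^(−0.2368) = 0.7891; e^(−k₂t) = e^(−1.845) = 0.1581.
C_S = 0.199×5.74/(1.55−0.199) × (0.7891−0.1581) = 0.8455×0.6310 = 0.5335 mol·L⁻¹.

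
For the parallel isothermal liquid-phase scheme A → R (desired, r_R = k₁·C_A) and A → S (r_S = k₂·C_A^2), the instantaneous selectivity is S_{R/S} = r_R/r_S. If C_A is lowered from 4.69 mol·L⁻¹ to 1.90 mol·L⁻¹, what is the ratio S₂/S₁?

2.47

S_{R/S} = (k₁/k₂)·C_A⁻¹, so S₂/S₁ = (C_{A,2}/C_{A,1})⁻¹.
= 4.69/1.90 = 2.47.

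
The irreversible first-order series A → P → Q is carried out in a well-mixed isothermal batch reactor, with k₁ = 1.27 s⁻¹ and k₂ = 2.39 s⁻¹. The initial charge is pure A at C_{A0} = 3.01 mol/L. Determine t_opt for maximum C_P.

For first-order series the maximum of C_P occurs at t_opt = ln(k₂/k₁)/(k₂−k₁).
= ln(2.39/1.27)/(2.39−1.27) = ln(1.882)/1.120 = 0.6323/1.120 = 0.565 s.

0.565 s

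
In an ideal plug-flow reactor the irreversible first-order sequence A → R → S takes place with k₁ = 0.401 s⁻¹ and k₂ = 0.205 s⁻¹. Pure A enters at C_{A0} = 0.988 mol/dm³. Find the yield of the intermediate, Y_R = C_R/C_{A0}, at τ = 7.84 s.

Solving the coupled first-order balances gives C_R(τ) = [k₁/(k₂−k₁)]·C_{A0}·(e^(−k₁τ) − e^(−k₂τ)).
e^(−k₁τ) = e^(−0.401×7.84) = e^(−3.144) = 0.04312; e^(−k₂τ) = e^(−1.607) = 0.2004.
C_R = 0.401×0.988/(0.205−0.401) × (0.04312−0.2004) = (-2.021)×(-0.1573) = 0.3180 mol/dm³.
Y_R = C_R/C_{A0} = 0.3180/0.988 = 0.322.

0.322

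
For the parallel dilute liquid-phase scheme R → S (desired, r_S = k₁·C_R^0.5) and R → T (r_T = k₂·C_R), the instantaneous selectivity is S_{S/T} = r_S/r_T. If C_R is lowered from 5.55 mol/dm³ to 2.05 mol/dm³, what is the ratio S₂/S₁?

1.65

S_{S/T} = (k₁/k₂)·C_R^-0.5, so S₂/S₁ = (C_{R,2}/C_{R,1})^-0.5.
= (2.05/5.55)^(-0.5) = (0.3694)^(-0.5) = 1.65.
Selectivity toward S rises as C_R falls — low-concentration operation is favoured.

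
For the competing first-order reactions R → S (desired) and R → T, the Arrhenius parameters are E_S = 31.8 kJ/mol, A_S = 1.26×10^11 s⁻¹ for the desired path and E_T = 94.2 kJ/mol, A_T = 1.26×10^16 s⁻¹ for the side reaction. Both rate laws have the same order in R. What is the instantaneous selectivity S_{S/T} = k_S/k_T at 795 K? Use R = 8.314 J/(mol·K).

k_S/k_T = (A_S/A_T)·exp[−(E_S−E_T)/(RT)] = (A_S/A_T)·exp[(E_T−E_S)/(RT)].
(E_T−E_S)/(RT) = (94.2−31.8)×10³/(8.314×795) = 62400/6610 = 9.441.
k_S/k_T = (1.26×10^11/1.26×10^16)·exp(9.441) = 1.000×10^-5 × 12591 = 0.126.

0.126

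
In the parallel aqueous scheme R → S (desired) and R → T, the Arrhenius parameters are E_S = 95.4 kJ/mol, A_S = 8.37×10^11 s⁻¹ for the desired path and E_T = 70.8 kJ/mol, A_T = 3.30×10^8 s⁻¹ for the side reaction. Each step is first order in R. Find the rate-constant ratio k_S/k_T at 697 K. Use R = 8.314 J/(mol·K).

36.4

k_S/k_T = (A_S/A_T)·exp[−(E_S−E_T)/(RT)] = (A_S/A_T)·exp[(E_T−E_S)/(RT)].
(E_T−E_S)/(RT) = (70.8−95.4)×10³/(8.314×697) = -24600/5795 = -4.245.
k_S/k_T = (8.37×10^11/3.30×10^8)·exp(-4.245) = 2536 × 0.01433 = 36.4.
Since E_S > E_T, raising the temperature improves selectivity toward S.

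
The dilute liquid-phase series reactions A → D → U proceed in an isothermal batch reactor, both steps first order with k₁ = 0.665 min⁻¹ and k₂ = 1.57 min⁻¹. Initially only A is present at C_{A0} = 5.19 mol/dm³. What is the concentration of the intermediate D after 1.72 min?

0.959 mol/dm³

For first-order series with pure A initially, C_D(t) = k₁C_{A0}/(k₂−k₁)·(e^(−k₁t) − e^(−k₂t)).
e^(−k₁t) = e^(−0.665×1.72) = e^(−1.144) = 0.3186; e^(−k₂t) = e^(−2.700) = 0.06718.
C_D = 0.665×5.19/(1.57−0.665) × (0.3186−0.06718) = 3.814×0.2514 = 0.9589 mol/dm³.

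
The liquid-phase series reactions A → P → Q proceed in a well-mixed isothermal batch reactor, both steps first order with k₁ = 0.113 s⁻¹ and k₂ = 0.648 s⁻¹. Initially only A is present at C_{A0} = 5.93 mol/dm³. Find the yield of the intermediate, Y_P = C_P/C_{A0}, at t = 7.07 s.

The intermediate concentration in a first-order A→B→C sequence is C_P = k₁C_{A0}(e^(−k₁t) − e^(−k₂t))/(k₂−k₁).
e^(−k₁t) = e^(−0.113×7.07) = e^(−0.7989) = 0.4498; e^(−k₂t) = e^(−4.581) = 0.01024.
C_P = 0.113×5.93/(0.648−0.113) × (0.4498−0.01024) = 1.253×0.4396 = 0.5506 mol/dm³.
Y_P = C_P/C_{A0} = 0.5506/5.93 = 0.0928.

0.0928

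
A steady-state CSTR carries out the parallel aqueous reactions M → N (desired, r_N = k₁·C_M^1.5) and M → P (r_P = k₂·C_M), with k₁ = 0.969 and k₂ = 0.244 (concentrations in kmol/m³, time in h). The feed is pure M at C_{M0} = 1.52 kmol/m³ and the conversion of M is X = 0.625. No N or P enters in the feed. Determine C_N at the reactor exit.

0.712 kmol/m³

Exit C_M = C_{M0}(1−X) = 1.52×0.375 = 0.5700 kmol/m³.
Rates in a CSTR are evaluated at the outlet concentration: r_N = 0.969×0.5700^1.5 = 0.4170, r_P = 0.244×0.5700 = 0.1391.
Fraction of consumed M going to N: r_N/(r_N+r_P) = 0.7499.
C_N = 0.7499·C_{M0}·X = 0.7499×1.52×0.625 = 0.712 kmol/m³.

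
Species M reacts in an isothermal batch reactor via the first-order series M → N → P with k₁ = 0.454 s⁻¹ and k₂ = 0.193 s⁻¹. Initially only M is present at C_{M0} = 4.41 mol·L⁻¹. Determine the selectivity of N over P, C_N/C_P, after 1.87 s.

4.51

For first-order series with pure M initially, C_N(t) = k₁C_{M0}/(k₂−k₁)·(e^(−k₁t) − e^(−k₂t)).
e^(−k₁t) = e^(−0.454×1.87) = e^(−0.8490) = 0.4279; e^(−k₂t) = e^(−0.3609) = 0.6970.
C_N = 0.454×4.41/(0.193−0.454) × (0.4279−0.6970) = (-7.671)×(-0.2692) = 2.065 mol·L⁻¹.
C_M = C_{M0}e^(−k₁t) = 1.887 mol·L⁻¹, so C_P = C_{M0}−C_M−C_N = 0.4582 mol·L⁻¹; C_N/C_P = 4.51.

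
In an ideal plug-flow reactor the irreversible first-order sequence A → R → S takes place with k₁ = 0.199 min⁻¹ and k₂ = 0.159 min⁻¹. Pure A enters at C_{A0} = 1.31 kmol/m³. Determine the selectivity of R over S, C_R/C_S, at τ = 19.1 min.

0.150

The intermediate concentration in a first-order A→B→C sequence is C_R = k₁C_{A0}(e^(−k₁τ) − e^(−k₂τ))/(k₂−k₁).
e^(−k₁τ) = e^(−0.199×19.1) = e^(−3.801) = 0.02235; e^(−k₂τ) = e^(−3.037) = 0.04798.
C_R = 0.199×1.31/(0.159−0.199) × (0.02235−0.04798) = (-6.517)×(-0.02563) = 0.1671 kmol/m³.
C_A = C_{A0}e^(−k₁τ) = 0.02928 kmol/m³, so C_S = C_{A0}−C_A−C_R = 1.114 kmol/m³; C_R/C_S = 0.150.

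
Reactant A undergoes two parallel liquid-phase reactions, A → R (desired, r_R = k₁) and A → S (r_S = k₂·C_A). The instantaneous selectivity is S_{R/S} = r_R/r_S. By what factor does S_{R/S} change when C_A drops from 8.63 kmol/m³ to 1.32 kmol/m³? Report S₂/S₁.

S_{R/S} = (k₁/k₂)·C_A⁻¹, so S₂/S₁ = (C_{A,2}/C_{A,1})⁻¹.
= 8.63/1.32 = 6.54.

6.54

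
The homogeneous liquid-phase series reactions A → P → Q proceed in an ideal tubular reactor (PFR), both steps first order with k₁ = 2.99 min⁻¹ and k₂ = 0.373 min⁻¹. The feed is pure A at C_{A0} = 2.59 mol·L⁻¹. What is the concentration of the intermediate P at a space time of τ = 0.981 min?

1.89 mol·L⁻¹

Solving the coupled first-order balances gives C_P(τ) = [k₁/(k₂−k₁)]·C_{A0}·(e^(−k₁τ) − e^(−k₂τ)).
e^(−k₁τ) = e^(−2.99×0.981) = e^(−2.933) = 0.05323; e^(−k₂τ) = e^(−0.3659) = 0.6936.
C_P = 2.99×2.59/(0.373−2.99) × (0.05323−0.6936) = (-2.959)×(-0.6403) = 1.895 mol·L⁻¹.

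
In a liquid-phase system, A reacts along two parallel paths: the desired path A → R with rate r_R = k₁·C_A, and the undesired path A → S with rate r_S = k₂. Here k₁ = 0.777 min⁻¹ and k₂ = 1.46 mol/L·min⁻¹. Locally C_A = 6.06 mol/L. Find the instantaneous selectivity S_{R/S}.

S_{R/S} = r_R/r_S = (k₁·C_A)/(k₂) = (k₁/k₂)·C_A.
= (0.777×6.060) / (1.46) = 4.709/1.460 = 3.23.
Since the desired path is higher order in A, keeping C_A high (PFR or concentrated feed) favours R.

3.23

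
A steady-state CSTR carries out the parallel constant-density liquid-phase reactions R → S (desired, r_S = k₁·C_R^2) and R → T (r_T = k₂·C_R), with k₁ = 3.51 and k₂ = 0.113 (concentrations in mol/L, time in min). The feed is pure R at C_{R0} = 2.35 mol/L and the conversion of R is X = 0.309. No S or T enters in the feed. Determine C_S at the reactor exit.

Exit C_R = C_{R0}(1−X) = 2.35×0.691 = 1.624 mol/L.
A CSTR operates uniformly at the exit composition, giving r_S = 9.255 and r_T = 0.1835 (each k·C_R^n at C_R = 1.624).
Fraction of consumed R going to S: r_S/(r_S+r_T) = 0.9806.
C_S = 0.9806·C_{R0}·X = 0.9806×2.35×0.309 = 0.712 mol/L.

0.712 mol/L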